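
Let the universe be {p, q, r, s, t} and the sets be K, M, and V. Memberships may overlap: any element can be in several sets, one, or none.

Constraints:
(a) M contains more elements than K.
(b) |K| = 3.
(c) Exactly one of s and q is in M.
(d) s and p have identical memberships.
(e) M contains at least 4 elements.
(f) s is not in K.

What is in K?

K = {q, r, t}

From (f): s ∉ K.
(d): p matches s: p ∉ K.
(b): only 3 candidates remain for K, so all are in.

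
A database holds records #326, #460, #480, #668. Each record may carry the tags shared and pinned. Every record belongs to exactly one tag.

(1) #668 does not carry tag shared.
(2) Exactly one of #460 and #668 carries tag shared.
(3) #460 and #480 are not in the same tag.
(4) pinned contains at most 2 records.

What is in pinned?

From (1): #668 ∉ shared.
(2) (exactly one): #460 ∈ shared.
(3): #480 ∉ shared.
Only one tag left: #480 ∈ pinned.
Only one tag left: #668 ∈ pinned.
(4): pinned already has 2, so the rest are out.
Only one tag left: #326 ∈ shared.

pinned = {#480, #668}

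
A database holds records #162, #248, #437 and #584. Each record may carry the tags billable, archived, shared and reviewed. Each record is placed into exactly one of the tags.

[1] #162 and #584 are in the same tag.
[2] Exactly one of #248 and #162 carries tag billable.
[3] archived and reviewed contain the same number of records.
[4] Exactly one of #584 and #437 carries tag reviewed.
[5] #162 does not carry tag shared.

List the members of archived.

From (5): #162 ∉ shared.
(1): #584 matches #162: #584 ∉ shared.
Suppose #162 ∈ archived: no assignment then satisfies all the clues, so #162 ∉ archived.

archived = {#248}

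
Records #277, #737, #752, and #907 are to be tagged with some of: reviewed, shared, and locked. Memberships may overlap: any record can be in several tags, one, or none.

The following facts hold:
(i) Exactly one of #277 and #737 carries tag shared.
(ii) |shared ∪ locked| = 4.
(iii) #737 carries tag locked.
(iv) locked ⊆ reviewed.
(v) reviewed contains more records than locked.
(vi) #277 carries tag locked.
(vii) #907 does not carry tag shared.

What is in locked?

locked = {#277, #737, #907}

From (iii): #737 ∈ locked.
From (vi): #277 ∈ locked.
From (vii): #907 ∉ shared.
(iv) with #277 ∈ locked: #277 ∈ reviewed.
(iv) with #737 ∈ locked: #737 ∈ reviewed.
Suppose #752 ∈ locked: no assignment then satisfies all the clues, so #752 ∉ locked.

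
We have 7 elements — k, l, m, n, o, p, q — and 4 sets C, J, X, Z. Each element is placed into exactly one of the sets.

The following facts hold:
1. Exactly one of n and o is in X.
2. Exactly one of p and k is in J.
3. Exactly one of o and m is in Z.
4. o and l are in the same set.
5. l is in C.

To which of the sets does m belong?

m: Z

From (5): l ∈ C.
(4): o matches l: o ∈ C.
(1) (exactly one): n ∈ X.
(3) (exactly one): m ∈ Z.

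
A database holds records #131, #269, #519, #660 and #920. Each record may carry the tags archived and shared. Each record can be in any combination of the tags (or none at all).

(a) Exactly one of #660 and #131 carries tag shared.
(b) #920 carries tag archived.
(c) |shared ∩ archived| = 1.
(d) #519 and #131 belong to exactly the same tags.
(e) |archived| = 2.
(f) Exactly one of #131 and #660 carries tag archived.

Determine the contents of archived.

archived = {#660, #920}

From (b): #920 ∈ archived.
Suppose #131 ∈ archived: no assignment then satisfies all the clues, so #131 ∉ archived.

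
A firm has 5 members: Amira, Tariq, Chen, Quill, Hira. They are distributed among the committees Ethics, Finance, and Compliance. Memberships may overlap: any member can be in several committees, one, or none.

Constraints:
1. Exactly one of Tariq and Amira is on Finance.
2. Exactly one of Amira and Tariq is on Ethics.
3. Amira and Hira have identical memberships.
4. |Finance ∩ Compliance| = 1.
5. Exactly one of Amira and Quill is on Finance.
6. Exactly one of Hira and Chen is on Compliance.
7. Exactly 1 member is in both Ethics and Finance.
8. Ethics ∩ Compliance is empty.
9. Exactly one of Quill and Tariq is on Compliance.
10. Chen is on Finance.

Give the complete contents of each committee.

Ethics = {Tariq}; Finance = {Chen, Quill, Tariq}; Compliance = {Amira, Hira, Quill}

From (10): Chen ∈ Finance.
Suppose Amira ∈ Ethics: no assignment then satisfies all the clues, so Amira ∉ Ethics.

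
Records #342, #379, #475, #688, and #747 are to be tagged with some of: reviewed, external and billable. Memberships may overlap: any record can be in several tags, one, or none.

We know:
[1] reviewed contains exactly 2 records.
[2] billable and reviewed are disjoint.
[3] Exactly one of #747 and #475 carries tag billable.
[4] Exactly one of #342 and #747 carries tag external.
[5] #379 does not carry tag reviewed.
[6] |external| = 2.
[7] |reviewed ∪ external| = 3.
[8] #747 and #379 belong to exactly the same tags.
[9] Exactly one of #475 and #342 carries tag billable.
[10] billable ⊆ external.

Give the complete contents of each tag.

reviewed = {#342, #688}; external = {#342, #475}; billable = {#475}

From (5): #379 ∉ reviewed.
(8): #747 matches #379: #747 ∉ reviewed.
Suppose #342 ∉ reviewed: no assignment then satisfies all the clues, so #342 ∈ reviewed.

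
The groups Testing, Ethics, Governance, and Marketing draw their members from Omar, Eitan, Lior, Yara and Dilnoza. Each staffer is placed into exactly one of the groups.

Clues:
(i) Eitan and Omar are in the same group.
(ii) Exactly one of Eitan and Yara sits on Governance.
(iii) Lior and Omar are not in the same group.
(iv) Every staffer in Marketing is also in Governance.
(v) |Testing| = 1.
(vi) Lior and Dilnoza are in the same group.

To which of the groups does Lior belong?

Lior: Ethics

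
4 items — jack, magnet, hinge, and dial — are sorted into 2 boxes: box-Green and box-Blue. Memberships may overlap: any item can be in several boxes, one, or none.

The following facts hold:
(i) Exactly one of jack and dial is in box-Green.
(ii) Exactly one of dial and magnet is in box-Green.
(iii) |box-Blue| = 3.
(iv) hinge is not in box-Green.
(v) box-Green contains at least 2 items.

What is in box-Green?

box-Green = {jack, magnet}

From (iv): hinge ∉ box-Green.
Suppose jack ∉ box-Green: no assignment then satisfies all the clues, so jack ∈ box-Green.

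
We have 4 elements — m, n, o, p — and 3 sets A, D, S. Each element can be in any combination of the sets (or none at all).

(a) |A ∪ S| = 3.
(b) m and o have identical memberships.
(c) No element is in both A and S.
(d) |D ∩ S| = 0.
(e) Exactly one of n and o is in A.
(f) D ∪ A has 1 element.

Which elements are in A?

A = {n}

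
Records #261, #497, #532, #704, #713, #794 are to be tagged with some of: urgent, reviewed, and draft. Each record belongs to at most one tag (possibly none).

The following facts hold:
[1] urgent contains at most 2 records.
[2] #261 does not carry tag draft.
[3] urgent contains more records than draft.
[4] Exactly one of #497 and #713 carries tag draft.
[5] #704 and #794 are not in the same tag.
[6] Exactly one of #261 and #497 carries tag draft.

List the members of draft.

draft = {#497}

From (2): #261 ∉ draft.
(6) (exactly one): #497 ∈ draft.
(4) (exactly one): #713 ∉ draft.
Suppose #532 ∈ draft: no assignment then satisfies all the clues, so #532 ∉ draft.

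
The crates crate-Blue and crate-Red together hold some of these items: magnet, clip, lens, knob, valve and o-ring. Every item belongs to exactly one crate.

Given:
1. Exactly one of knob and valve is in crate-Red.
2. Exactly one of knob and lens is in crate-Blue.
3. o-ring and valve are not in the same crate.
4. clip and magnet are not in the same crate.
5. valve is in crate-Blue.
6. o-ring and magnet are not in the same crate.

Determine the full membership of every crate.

crate-Blue = {lens, magnet, valve}; crate-Red = {clip, knob, o-ring}

From (5): valve ∈ crate-Blue.
(1) (exactly one): knob ∈ crate-Red.
(2) (exactly one): lens ∈ crate-Blue.
(3): o-ring ∉ crate-Blue.
Only one crate left: o-ring ∈ crate-Red.
(6): magnet ∉ crate-Red.
Only one crate left: magnet ∈ crate-Blue.
(4): clip ∉ crate-Blue.
Only one crate left: clip ∈ crate-Red.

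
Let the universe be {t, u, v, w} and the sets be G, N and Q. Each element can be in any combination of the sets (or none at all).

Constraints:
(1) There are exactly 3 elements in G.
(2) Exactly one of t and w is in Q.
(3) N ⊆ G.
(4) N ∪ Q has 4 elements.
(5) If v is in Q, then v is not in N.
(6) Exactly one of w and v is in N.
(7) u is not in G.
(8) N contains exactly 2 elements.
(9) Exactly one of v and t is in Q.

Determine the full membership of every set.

G = {t, v, w}; N = {t, w}; Q = {u, v, w}

From (7): u ∉ G.
(1): only 3 candidates remain for G, so all are in.
(3) contrapositive: u ∉ N.
Suppose t ∉ N: no assignment then satisfies all the clues, so t ∈ N.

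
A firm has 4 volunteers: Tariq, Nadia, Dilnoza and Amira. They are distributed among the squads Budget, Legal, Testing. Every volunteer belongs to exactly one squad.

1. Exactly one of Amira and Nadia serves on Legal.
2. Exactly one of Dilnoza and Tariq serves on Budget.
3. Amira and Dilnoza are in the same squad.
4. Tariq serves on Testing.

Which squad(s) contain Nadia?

From (4): Tariq ∈ Testing.
(2) (exactly one): Dilnoza ∈ Budget.
(3): Amira matches Dilnoza: Amira ∈ Budget.
(1) (exactly one): Nadia ∈ Legal.

Nadia: Legal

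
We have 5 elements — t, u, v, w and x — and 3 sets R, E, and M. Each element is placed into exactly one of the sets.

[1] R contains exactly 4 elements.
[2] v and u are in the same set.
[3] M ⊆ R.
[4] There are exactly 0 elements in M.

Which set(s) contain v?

v: R

(4): M already has 0, so the rest are out.
Suppose v ∉ R: no assignment then satisfies all the clues, so v ∈ R.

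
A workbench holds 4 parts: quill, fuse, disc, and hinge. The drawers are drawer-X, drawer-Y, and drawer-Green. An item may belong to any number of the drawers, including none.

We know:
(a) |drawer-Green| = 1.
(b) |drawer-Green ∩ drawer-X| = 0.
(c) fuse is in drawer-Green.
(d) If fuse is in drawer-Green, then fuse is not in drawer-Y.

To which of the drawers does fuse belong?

fuse: drawer-Green

From (c): fuse ∈ drawer-Green.
(a): drawer-Green already has 1, so the rest are out.
(d): fuse ∉ drawer-Y.
Suppose fuse ∈ drawer-X: no assignment then satisfies all the clues, so fuse ∉ drawer-X.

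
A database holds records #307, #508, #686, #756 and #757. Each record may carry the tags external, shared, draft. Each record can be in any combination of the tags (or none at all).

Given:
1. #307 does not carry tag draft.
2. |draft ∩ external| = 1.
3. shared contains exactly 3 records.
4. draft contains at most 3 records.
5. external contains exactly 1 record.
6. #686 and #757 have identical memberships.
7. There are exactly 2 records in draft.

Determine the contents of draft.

draft = {#508, #756}

From (1): #307 ∉ draft.
Suppose #508 ∉ draft: no assignment then satisfies all the clues, so #508 ∈ draft.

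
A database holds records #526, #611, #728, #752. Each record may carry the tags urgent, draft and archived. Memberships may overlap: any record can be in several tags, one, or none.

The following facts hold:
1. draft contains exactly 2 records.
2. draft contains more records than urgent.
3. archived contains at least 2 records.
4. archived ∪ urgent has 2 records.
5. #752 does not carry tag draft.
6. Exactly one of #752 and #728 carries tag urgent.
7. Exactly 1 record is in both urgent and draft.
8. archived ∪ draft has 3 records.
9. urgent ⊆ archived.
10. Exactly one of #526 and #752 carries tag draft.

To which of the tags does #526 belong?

#526: draft

From (5): #752 ∉ draft.
(10) (exactly one): #526 ∈ draft.
Suppose #526 ∈ urgent: no assignment then satisfies all the clues, so #526 ∉ urgent.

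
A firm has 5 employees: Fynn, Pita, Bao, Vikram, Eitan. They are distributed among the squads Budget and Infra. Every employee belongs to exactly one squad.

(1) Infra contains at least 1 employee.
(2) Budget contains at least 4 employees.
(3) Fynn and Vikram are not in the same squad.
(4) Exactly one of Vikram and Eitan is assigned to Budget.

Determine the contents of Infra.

Infra = {Vikram}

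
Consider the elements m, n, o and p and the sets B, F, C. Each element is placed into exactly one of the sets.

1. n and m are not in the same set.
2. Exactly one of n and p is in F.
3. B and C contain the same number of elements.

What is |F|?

2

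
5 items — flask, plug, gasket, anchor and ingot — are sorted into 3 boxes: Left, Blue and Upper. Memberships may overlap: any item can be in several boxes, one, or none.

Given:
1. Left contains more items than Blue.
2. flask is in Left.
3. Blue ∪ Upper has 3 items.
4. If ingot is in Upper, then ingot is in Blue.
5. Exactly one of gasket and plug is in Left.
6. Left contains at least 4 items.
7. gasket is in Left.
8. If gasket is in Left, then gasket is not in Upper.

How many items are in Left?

4

From (2): flask ∈ Left.
From (7): gasket ∈ Left.
(5) (exactly one): plug ∉ Left.
(6): only 4 candidates remain for Left, so all are in.
(8): gasket ∉ Upper.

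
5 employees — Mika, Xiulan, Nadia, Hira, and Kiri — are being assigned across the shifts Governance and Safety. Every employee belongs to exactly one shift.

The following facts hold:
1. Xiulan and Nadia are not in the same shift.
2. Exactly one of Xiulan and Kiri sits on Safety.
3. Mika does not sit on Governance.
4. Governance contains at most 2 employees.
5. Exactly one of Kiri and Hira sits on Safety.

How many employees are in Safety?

From (3): Mika ∉ Governance.
Only one shift left: Mika ∈ Safety.

3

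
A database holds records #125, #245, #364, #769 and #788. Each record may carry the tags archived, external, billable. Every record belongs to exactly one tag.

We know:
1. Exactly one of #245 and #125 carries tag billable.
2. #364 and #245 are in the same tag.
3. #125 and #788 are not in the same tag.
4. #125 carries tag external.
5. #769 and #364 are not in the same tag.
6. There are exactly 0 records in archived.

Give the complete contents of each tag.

archived = {}; external = {#125, #769}; billable = {#245, #364, #788}

From (4): #125 ∈ external.
(1) (exactly one): #245 ∈ billable.
(2): #364 matches #245: #364 ∉ archived.
(2): #364 matches #245: #364 ∉ external.
(2): #364 matches #245: #364 ∈ billable.
(3): #788 ∉ external.
(5): #769 ∉ billable.
(6): archived already has 0, so the rest are out.
Only one tag left: #769 ∈ external.
Only one tag left: #788 ∈ billable.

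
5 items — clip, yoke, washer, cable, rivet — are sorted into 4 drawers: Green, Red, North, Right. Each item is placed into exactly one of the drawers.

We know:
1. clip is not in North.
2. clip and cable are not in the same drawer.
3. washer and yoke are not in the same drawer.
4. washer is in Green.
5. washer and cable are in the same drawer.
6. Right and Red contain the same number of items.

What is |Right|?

1

From (1): clip ∉ North.
From (4): washer ∈ Green.
(3): yoke ∉ Green.
(5): cable matches washer: cable ∈ Green.
(2): clip ∉ Green.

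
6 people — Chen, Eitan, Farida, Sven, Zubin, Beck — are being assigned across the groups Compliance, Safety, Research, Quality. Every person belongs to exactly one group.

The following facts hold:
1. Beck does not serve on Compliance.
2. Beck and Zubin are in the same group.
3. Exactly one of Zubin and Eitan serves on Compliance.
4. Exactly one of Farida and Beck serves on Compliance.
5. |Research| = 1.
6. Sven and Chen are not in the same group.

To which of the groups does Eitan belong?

Eitan: Compliance

From (1): Beck ∉ Compliance.
(2): Zubin matches Beck: Zubin ∉ Compliance.
(3) (exactly one): Eitan ∈ Compliance.
(4) (exactly one): Farida ∈ Compliance.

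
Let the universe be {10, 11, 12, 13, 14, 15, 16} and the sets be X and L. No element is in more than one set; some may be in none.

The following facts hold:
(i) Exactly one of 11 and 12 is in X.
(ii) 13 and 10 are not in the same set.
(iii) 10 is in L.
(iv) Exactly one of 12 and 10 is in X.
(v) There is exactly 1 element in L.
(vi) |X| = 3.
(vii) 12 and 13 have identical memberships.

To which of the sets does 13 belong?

13: X

From (iii): 10 ∈ L.
(ii): 13 ∉ L.
(iv) (exactly one): 12 ∈ X.
(v): L already has 1, so the rest are out.
(vii): 13 matches 12: 13 ∈ X.
(i) (exactly one): 11 ∉ X.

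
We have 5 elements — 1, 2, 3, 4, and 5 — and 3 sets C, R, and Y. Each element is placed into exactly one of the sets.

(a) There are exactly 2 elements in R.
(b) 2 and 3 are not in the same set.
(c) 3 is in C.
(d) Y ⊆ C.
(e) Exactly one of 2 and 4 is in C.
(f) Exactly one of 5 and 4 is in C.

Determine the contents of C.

C = {1, 3, 4}

From (c): 3 ∈ C.
(b): 2 ∉ C.
(d) contrapositive: 2 ∉ Y.
(e) (exactly one): 4 ∈ C.
(f) (exactly one): 5 ∉ C.
Only one set left: 2 ∈ R.
(d) contrapositive: 5 ∉ Y.
Only one set left: 5 ∈ R.
(a): R already has 2, so the rest are out.
Suppose 1 ∉ C: no assignment then satisfies all the clues, so 1 ∈ C.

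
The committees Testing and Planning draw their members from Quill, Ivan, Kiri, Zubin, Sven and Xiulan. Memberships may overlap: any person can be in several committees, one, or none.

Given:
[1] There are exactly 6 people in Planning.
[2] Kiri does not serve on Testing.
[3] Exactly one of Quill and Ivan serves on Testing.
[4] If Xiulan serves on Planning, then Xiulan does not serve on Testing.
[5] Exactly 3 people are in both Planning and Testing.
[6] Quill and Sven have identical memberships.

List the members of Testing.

Testing = {Quill, Sven, Zubin}

From (2): Kiri ∉ Testing.
(1): only 6 candidates remain for Planning, so all are in.
(4): Xiulan ∉ Testing.
Suppose Quill ∉ Testing: no assignment then satisfies all the clues, so Quill ∈ Testing.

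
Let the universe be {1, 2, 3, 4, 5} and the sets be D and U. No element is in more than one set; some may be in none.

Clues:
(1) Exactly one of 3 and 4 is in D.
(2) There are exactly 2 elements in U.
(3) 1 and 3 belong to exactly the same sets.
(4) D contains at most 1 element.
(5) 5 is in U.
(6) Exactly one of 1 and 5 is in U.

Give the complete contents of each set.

D = {4}; U = {2, 5}

From (5): 5 ∈ U.
(6) (exactly one): 1 ∉ U.
(3): 3 matches 1: 3 ∉ U.
Suppose 1 ∈ D: no assignment then satisfies all the clues, so 1 ∉ D.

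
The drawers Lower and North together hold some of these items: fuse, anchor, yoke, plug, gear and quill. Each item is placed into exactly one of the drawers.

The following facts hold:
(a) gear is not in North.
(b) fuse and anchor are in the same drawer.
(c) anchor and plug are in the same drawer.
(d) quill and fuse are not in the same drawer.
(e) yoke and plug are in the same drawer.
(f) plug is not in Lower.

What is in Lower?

Lower = {gear, quill}

From (a): gear ∉ North.
From (f): plug ∉ Lower.
(c): anchor matches plug: anchor ∉ Lower.
(e): yoke matches plug: yoke ∉ Lower.
Only one drawer left: anchor ∈ North.
Only one drawer left: yoke ∈ North.
Only one drawer left: plug ∈ North.
Only one drawer left: gear ∈ Lower.
(b): fuse matches anchor: fuse ∉ Lower.
(b): fuse matches anchor: fuse ∈ North.
(d): quill ∉ North.
Only one drawer left: quill ∈ Lower.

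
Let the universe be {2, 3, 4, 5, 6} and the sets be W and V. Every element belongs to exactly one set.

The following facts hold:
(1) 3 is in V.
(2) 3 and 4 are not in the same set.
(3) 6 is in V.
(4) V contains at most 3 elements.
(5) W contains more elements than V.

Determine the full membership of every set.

W = {2, 4, 5}; V = {3, 6}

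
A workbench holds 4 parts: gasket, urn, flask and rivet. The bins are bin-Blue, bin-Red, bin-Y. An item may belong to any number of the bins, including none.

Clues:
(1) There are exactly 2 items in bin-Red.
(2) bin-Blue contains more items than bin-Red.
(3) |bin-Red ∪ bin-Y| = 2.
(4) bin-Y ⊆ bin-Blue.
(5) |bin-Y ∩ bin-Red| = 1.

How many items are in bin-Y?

1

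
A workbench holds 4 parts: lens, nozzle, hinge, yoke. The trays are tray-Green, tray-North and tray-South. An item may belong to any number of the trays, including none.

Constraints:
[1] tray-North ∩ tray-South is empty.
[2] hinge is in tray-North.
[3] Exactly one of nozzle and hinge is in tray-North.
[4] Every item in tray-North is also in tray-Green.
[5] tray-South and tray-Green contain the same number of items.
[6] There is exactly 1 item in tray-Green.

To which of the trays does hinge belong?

hinge: tray-Green, tray-North

From (2): hinge ∈ tray-North.
(1) (disjoint): hinge ∉ tray-South.
(3) (exactly one): nozzle ∉ tray-North.
(4) with hinge ∈ tray-North: hinge ∈ tray-Green.
(6): tray-Green already has 1, so the rest are out.
(4) contrapositive: lens ∉ tray-North.
(4) contrapositive: yoke ∉ tray-North.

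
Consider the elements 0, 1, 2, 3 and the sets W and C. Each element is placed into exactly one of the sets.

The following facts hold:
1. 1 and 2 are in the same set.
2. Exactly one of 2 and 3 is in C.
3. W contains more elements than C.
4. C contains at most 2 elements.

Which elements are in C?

C = {3}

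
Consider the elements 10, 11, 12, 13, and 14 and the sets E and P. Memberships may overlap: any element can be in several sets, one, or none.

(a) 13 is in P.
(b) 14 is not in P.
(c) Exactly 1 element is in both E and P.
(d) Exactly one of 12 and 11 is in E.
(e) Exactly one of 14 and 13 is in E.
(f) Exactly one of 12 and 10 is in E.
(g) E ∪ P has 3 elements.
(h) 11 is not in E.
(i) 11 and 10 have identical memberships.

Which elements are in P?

From (a): 13 ∈ P.
From (b): 14 ∉ P.
From (h): 11 ∉ E.
(d) (exactly one): 12 ∈ E.
(f) (exactly one): 10 ∉ E.
Suppose 10 ∈ P: no assignment then satisfies all the clues, so 10 ∉ P.

P = {12, 13}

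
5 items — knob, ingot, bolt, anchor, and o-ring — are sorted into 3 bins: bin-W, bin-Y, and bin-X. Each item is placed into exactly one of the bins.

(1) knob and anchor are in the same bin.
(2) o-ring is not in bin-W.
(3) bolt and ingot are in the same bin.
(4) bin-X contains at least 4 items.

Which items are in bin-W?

bin-W = {}

From (2): o-ring ∉ bin-W.
Suppose knob ∈ bin-W: no assignment then satisfies all the clues, so knob ∉ bin-W.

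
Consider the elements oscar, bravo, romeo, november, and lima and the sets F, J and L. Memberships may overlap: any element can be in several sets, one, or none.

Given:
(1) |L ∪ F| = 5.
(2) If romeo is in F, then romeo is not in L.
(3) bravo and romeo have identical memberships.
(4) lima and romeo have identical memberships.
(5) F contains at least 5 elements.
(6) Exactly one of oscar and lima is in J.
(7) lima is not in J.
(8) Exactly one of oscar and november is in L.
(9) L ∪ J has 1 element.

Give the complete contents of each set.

F = {bravo, lima, november, oscar, romeo}; J = {oscar}; L = {oscar}

From (7): lima ∉ J.
(4): romeo matches lima: romeo ∉ J.
(5): only 5 candidates remain for F, so all are in.
(6) (exactly one): oscar ∈ J.
(2): romeo ∉ L.
(3): bravo matches romeo: bravo ∉ J.
(3): bravo matches romeo: bravo ∉ L.
(4): lima matches romeo: lima ∉ L.
Suppose oscar ∉ L: no assignment then satisfies all the clues, so oscar ∈ L.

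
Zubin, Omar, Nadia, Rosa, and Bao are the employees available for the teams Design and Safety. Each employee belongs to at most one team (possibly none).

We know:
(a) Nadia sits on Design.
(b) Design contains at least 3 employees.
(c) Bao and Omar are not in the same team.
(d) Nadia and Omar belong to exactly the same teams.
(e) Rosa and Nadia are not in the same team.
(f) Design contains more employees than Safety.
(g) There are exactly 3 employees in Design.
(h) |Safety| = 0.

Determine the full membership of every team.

From (a): Nadia ∈ Design.
(d): Omar matches Nadia: Omar ∈ Design.
(e): Rosa ∉ Design.
(h): Safety already has 0, so the rest are out.
(c): Bao ∉ Design.
(g): only 3 candidates remain for Design, so all are in.

Design = {Nadia, Omar, Zubin}; Safety = {}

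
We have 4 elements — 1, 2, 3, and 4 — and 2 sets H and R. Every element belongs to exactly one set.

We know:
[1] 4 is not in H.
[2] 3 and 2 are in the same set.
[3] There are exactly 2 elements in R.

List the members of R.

R = {1, 4}

From (1): 4 ∉ H.
Only one set left: 4 ∈ R.
Suppose 1 ∉ R: no assignment then satisfies all the clues, so 1 ∈ R.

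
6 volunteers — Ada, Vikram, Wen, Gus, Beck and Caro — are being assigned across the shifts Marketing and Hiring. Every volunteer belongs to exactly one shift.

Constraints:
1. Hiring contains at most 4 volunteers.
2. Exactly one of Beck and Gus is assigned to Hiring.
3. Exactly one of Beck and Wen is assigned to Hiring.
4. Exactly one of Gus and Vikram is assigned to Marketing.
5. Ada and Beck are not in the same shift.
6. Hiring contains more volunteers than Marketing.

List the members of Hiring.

Hiring = {Ada, Caro, Gus, Wen}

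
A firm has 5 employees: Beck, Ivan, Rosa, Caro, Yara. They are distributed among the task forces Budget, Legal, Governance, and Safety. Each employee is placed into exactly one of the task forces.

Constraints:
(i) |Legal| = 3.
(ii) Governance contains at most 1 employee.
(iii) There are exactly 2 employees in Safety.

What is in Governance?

Governance = {}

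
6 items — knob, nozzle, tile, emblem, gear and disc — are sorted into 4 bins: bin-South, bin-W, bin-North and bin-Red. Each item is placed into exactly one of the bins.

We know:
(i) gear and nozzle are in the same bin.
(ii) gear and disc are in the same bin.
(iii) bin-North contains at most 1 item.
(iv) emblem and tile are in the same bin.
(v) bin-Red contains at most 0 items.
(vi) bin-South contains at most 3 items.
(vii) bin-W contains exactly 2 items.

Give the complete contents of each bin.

bin-South = {disc, gear, nozzle}; bin-W = {emblem, tile}; bin-North = {knob}; bin-Red = {}

(v): bin-Red already has 0, so the rest are out.
Suppose knob ∈ bin-South: no assignment then satisfies all the clues, so knob ∉ bin-South.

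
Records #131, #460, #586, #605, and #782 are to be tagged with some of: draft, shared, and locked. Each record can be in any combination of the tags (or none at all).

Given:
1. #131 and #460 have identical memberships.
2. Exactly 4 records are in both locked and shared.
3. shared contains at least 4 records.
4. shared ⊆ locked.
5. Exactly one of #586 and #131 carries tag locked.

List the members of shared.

shared = {#131, #460, #605, #782}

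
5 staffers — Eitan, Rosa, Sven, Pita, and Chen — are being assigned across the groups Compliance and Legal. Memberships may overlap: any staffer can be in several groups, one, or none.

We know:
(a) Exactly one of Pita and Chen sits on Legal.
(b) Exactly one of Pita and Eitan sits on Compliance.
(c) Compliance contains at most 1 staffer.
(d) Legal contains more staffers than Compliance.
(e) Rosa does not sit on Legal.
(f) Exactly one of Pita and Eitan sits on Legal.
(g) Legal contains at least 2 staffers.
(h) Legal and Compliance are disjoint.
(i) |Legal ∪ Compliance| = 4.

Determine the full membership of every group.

Compliance = {Pita}; Legal = {Chen, Eitan, Sven}

From (e): Rosa ∉ Legal.
Suppose Eitan ∈ Compliance: no assignment then satisfies all the clues, so Eitan ∉ Compliance.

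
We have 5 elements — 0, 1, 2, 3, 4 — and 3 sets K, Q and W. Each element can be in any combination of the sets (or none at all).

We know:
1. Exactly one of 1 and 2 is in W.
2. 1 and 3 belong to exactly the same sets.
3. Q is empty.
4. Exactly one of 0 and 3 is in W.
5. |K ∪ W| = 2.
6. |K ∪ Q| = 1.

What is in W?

W = {0, 2}

(3): Q already has 0, so the rest are out.
Suppose 0 ∉ W: no assignment then satisfies all the clues, so 0 ∈ W.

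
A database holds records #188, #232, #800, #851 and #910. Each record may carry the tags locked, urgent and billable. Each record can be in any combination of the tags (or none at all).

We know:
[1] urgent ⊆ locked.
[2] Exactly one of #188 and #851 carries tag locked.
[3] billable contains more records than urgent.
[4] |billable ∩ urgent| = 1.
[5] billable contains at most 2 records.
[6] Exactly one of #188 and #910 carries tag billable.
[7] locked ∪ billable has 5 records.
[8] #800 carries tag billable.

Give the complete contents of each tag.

locked = {#232, #800, #851, #910}; urgent = {#800}; billable = {#188, #800}

From (8): #800 ∈ billable.
Suppose #188 ∈ locked: no assignment then satisfies all the clues, so #188 ∉ locked.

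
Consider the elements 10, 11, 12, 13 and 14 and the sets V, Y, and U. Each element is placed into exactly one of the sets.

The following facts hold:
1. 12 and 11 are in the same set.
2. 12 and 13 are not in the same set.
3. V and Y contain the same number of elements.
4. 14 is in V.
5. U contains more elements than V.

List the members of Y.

Y = {13}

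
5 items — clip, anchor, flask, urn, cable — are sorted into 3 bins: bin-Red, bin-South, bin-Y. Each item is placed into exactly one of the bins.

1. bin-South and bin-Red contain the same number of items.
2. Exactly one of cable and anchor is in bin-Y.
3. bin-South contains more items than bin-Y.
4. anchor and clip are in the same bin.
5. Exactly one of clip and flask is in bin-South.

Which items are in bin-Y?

bin-Y = {cable}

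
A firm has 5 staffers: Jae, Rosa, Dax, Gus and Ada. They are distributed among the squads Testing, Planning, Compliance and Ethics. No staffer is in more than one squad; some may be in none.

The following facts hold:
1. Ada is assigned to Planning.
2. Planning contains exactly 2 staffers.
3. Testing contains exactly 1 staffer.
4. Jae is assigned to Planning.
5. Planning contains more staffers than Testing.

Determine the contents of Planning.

From (1): Ada ∈ Planning.
From (4): Jae ∈ Planning.
(2): Planning already has 2, so the rest are out.

Planning = {Ada, Jae}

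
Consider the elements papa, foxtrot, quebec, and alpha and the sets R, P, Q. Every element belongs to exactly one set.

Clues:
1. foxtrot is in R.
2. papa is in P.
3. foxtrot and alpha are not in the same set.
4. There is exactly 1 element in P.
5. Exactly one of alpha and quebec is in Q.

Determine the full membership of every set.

R = {foxtrot, quebec}; P = {papa}; Q = {alpha}

From (1): foxtrot ∈ R.
From (2): papa ∈ P.
(3): alpha ∉ R.
(4): P already has 1, so the rest are out.
Only one set left: alpha ∈ Q.
(5) (exactly one): quebec ∉ Q.
Only one set left: quebec ∈ R.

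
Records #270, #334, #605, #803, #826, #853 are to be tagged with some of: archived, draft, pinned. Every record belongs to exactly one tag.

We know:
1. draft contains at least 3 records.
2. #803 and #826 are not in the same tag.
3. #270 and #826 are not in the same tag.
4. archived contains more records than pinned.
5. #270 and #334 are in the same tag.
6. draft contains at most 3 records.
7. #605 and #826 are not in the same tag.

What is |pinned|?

1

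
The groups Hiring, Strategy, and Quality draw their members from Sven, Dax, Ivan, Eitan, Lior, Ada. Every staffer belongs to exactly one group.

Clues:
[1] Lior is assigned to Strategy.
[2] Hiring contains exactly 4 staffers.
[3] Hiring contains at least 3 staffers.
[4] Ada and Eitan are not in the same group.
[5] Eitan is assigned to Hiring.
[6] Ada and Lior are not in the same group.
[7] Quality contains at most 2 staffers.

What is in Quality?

From (1): Lior ∈ Strategy.
From (5): Eitan ∈ Hiring.
(4): Ada ∉ Hiring.
(6): Ada ∉ Strategy.
Only one group left: Ada ∈ Quality.
(2): only 4 candidates remain for Hiring, so all are in.

Quality = {Ada}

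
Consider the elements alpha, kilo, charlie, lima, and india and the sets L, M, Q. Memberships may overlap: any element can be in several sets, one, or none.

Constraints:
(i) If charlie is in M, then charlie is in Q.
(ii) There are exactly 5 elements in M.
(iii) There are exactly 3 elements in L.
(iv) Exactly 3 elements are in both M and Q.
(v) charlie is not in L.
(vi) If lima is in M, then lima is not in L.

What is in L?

From (v): charlie ∉ L.
(ii): only 5 candidates remain for M, so all are in.
(vi): lima ∉ L.
(i): charlie ∈ Q.
(iii): only 3 candidates remain for L, so all are in.

L = {alpha, india, kilo}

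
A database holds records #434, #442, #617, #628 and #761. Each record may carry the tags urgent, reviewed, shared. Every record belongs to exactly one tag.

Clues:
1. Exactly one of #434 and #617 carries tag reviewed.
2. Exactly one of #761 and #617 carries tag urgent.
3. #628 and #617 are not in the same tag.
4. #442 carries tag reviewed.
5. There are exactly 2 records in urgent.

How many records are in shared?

1

From (4): #442 ∈ reviewed.
Suppose #617 ∈ urgent: no assignment then satisfies all the clues, so #617 ∉ urgent.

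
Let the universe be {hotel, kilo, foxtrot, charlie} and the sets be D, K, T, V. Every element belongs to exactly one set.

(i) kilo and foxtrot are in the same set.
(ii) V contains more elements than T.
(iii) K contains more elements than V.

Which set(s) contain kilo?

kilo: K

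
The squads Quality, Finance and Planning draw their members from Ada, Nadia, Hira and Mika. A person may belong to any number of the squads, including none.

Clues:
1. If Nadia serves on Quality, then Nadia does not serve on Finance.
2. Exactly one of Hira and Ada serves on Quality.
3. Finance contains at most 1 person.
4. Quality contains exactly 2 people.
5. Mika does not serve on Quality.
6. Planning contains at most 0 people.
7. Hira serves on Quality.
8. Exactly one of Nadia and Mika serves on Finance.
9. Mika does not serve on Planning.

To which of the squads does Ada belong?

From (5): Mika ∉ Quality.
From (7): Hira ∈ Quality.
From (9): Mika ∉ Planning.
(2) (exactly one): Ada ∉ Quality.
(4): only 2 candidates remain for Quality, so all are in.
(6): Planning already has 0, so the rest are out.
(1): Nadia ∉ Finance.
(8) (exactly one): Mika ∈ Finance.
(3): Finance already has 1, so the rest are out.

Ada: none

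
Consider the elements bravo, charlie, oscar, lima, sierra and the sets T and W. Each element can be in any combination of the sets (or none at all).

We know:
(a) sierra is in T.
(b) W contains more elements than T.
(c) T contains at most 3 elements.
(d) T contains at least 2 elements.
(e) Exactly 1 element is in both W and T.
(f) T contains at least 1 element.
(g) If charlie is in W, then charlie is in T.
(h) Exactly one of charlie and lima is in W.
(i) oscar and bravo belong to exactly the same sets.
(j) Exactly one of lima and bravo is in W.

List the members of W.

W = {bravo, charlie, oscar}

From (a): sierra ∈ T.
Suppose bravo ∉ W: no assignment then satisfies all the clues, so bravo ∈ W.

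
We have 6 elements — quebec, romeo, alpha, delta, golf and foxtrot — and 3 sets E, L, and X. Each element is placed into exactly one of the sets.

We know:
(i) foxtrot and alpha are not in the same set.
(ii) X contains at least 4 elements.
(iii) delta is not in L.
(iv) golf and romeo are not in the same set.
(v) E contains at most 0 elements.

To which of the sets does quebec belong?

quebec: X

From (iii): delta ∉ L.
(v): E already has 0, so the rest are out.
Only one set left: delta ∈ X.
Suppose quebec ∈ L: no assignment then satisfies all the clues, so quebec ∉ L.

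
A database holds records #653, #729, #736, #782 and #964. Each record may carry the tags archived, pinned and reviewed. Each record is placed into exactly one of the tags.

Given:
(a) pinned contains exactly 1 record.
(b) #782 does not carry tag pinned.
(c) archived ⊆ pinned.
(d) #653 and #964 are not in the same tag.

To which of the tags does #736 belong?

#736: reviewed

From (b): #782 ∉ pinned.
(c) contrapositive: #782 ∉ archived.
Only one tag left: #782 ∈ reviewed.
Suppose #736 ∈ archived: no assignment then satisfies all the clues, so #736 ∉ archived.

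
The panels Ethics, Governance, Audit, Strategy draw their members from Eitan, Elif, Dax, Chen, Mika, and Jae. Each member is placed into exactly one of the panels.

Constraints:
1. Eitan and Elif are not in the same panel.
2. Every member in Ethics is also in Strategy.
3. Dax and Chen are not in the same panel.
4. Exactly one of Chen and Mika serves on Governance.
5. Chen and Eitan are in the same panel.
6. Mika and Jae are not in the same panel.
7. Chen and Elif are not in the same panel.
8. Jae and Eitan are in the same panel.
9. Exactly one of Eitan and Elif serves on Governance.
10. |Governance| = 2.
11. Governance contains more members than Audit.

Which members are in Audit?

Audit = {Dax}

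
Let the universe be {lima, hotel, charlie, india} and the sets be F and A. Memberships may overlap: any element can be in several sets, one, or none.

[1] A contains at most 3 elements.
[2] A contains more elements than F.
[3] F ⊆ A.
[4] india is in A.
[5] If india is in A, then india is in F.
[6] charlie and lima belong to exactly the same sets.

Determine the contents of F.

F = {india}

From (4): india ∈ A.
(5): india ∈ F.
Suppose lima ∈ F: no assignment then satisfies all the clues, so lima ∉ F.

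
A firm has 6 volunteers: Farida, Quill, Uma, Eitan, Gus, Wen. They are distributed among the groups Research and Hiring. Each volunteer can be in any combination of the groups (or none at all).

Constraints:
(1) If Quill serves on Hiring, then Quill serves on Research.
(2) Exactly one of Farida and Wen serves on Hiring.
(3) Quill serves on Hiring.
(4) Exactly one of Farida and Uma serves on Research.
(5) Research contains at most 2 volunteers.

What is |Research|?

2

From (3): Quill ∈ Hiring.
(1): Quill ∈ Research.
Suppose Eitan ∈ Research: no assignment then satisfies all the clues, so Eitan ∉ Research.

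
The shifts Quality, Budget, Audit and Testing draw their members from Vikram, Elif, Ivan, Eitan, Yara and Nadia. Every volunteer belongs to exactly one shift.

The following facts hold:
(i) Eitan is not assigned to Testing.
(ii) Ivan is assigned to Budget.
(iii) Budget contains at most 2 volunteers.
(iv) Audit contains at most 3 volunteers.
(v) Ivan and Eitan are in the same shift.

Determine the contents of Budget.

Budget = {Eitan, Ivan}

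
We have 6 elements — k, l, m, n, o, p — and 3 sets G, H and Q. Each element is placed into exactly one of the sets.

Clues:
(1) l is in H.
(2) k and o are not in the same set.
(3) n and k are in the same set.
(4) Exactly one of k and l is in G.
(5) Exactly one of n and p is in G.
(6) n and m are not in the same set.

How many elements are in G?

From (1): l ∈ H.
(4) (exactly one): k ∈ G.
(2): o ∉ G.
(3): n matches k: n ∈ G.
(5) (exactly one): p ∉ G.
(6): m ∉ G.

2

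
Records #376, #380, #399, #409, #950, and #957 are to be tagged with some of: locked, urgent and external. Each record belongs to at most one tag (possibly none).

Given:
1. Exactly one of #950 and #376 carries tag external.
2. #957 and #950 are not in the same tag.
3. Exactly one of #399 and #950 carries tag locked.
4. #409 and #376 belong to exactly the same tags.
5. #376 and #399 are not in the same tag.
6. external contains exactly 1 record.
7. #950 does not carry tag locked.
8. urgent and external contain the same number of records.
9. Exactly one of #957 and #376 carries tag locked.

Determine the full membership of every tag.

locked = {#399, #957}; urgent = {#380}; external = {#950}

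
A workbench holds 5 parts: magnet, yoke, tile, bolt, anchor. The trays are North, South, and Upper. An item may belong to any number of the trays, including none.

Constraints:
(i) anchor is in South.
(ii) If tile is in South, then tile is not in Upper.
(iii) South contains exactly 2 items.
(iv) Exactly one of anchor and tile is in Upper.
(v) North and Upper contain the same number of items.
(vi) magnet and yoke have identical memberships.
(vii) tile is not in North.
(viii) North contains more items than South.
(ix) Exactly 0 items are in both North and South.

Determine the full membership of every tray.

North = {bolt, magnet, yoke}; South = {anchor, tile}; Upper = {anchor, magnet, yoke}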